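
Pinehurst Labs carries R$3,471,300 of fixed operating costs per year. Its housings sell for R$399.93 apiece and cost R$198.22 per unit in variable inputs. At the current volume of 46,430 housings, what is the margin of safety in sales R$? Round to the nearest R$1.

R$11,686,211

Contribution margin per unit = R$399.93 − R$198.22 = R$201.71. Break-even units = R$3,471,300 ÷ R$201.71 = 17,209.36; break-even revenue = 17,209.36 × R$399.93 = R$6,882,539.33.
Current sales = 46,430 × R$399.93 = R$18,568,749.90.
Margin of safety = R$18,568,749.90 − R$6,882,539.33 = R$11,686,211.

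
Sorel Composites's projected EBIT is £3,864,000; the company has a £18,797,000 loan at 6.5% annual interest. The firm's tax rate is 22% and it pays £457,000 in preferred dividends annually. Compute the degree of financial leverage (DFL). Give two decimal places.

1.88

Annual interest charges come to £1,221,805.00.
Pre-tax preferred-dividend burden = £457,000 ÷ (1 − 0.22) = £585,897.44.
DFL = EBIT ÷ [EBIT − I − D_p/(1−t)] = £3,864,000 ÷ [£3,864,000 − £1,221,805.00 − £585,897.44] = £3,864,000 ÷ £2,056,297.56 = 1.8791.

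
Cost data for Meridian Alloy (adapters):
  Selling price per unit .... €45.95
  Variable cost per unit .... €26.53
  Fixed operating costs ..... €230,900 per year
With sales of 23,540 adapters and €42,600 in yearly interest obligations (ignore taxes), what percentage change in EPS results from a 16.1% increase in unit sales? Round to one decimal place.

+40.1%

Contribution at this volume is 23,540 × €19.42 = €457,146.80.
Subtracting fixed costs: EBIT = €457,146.80 − €230,900 = €226,246.80.
Interest = €42,600.00, so EBIT − I = €183,646.80.
Degree of combined leverage = contribution ÷ (EBIT − I) = €457,146.80 ÷ €183,646.80 = 2.4893.
EPS therefore changes by 2.4893 × (+16.1%) = +40.1%.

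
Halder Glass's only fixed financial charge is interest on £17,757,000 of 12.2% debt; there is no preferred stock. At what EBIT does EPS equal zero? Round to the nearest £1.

Annual interest = 12.2% × £17,757,000 = £2,166,354.00.
With no preferred dividends, EPS = 0 when EBIT exactly covers interest, so the financial break-even EBIT is £2,166,354.00.

£2,166,354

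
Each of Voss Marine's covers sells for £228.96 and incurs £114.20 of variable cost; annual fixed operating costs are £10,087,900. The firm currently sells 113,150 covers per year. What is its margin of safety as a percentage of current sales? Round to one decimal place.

Contribution margin per unit = £228.96 − £114.20 = £114.76. Break-even units = £10,087,900 ÷ £114.76 = 87,904.32; break-even revenue = 87,904.32 × £228.96 = £20,126,573.58.
Current sales = 113,150 × £228.96 = £25,906,824.00.
Margin of safety = (£25,906,824.00 − £20,126,573.58) ÷ £25,906,824.00 = 22.3%.

22.3%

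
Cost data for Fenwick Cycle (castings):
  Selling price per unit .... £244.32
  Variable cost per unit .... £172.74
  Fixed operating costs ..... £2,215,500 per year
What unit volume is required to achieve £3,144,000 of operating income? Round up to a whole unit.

74,875 castings

Unit CM = price − variable cost = £244.32 − £172.74 = £71.58.
Need Q such that Q × £71.58 − £2,215,500 = £3,144,000, i.e. Q = £5,359,500 / £71.58 = 74,874.27 → 74,875.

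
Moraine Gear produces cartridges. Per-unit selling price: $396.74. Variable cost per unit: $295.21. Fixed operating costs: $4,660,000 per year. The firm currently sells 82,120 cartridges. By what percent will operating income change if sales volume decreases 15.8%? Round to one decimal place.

-35.8%

At 82,120 units, contribution = 82,120 × $101.53 = $8,337,643.60.
Operating income = contribution − fixed costs = $8,337,643.60 − $4,660,000 = $3,677,643.60.
DOL = contribution ÷ EBIT = $8,337,643.60 ÷ $3,677,643.60 = 2.2671.
%ΔEBIT = DOL × %ΔSales = 2.2671 × -15.8% = -35.8%.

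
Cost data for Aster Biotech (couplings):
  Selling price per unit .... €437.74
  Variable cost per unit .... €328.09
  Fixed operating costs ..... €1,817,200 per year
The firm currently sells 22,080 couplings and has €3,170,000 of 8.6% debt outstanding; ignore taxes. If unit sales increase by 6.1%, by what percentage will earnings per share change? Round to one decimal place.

At 22,080 units, contribution = 22,080 × €109.65 = €2,421,072.00.
EBIT = €2,421,072.00 − €1,817,200 = €603,872.00.
Interest = €272,620.00, so EBIT − I = €331,252.00.
DCL = total CM / (EBIT − I) = €2,421,072.00 / €331,252.00 = 7.3089.
%ΔEPS = DCL × %ΔSales = 7.3089 × +6.1% = +44.6%.

+44.6%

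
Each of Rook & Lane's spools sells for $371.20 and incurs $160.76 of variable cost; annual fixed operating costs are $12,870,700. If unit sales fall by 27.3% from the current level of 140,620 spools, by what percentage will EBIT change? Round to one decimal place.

Total contribution margin = 140,620 × $210.44 = $29,592,072.80.
Subtracting fixed costs: EBIT = $29,592,072.80 − $12,870,700 = $16,721,372.80.
So DOL = total CM / EBIT = $29,592,072.80 / $16,721,372.80 = 1.7697.
Operating income changes by 1.7697 × -27.3% = -48.3%.

-48.3%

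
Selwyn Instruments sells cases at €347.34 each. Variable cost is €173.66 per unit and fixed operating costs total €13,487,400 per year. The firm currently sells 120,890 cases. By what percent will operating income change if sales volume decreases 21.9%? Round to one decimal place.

At 120,890 units, contribution = 120,890 × €173.68 = €20,996,175.20.
Operating income = contribution − fixed costs = €20,996,175.20 − €13,487,400 = €7,508,775.20.
Degree of operating leverage = €20,996,175.20 / €7,508,775.20 = 2.7962.
Operating income changes by 2.7962 × -21.9% = -61.2%.

-61.2%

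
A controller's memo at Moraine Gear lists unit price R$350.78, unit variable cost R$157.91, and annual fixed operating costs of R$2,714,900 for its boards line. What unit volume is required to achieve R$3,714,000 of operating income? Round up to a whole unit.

Each unit contributes R$350.78 − R$157.91 = R$192.87.
Units = (FC + target) / CM = (R$2,714,900 + R$3,714,000) / R$192.87 = 33,332.81, so 33,333 boards.

33,333 boards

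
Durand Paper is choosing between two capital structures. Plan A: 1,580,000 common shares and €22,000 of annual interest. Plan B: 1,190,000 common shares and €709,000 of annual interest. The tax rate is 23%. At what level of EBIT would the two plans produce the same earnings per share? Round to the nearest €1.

Set EPS_A = EPS_B: (EBIT − €22,000)(1 − 0.23) ÷ 1,580,000 = (EBIT − €709,000)(1 − 0.23) ÷ 1,190,000.
Cancelling (1 − t) and cross-multiplying: 1,190,000·(EBIT − 22,000) = 1,580,000·(EBIT − 709,000).
EBIT × (1,580,000 − 1,190,000) = 709,000 × 1,580,000 − 22,000 × 1,190,000 = 1,094,040,000,000, so EBIT = 1,094,040,000,000 ÷ 390,000 = 2,805,230.77.

€2,805,231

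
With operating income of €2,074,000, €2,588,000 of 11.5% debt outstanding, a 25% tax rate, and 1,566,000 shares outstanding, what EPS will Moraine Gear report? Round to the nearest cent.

Interest = €297,620.00, so EBT = €2,074,000 − €297,620.00 = €1,776,380.00.
Net income = €1,776,380.00 × (1 − 0.25) = €1,332,285.00.
EPS = €1,332,285.00 ÷ 1,566,000 = €0.85.

€0.85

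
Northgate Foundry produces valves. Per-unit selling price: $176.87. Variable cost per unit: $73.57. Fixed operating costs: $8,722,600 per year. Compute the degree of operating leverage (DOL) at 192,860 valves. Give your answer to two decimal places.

Contribution at this volume is 192,860 × $103.30 = $19,922,438.00.
Subtracting fixed costs: EBIT = $19,922,438.00 − $8,722,600 = $11,199,838.00.
Degree of operating leverage = $19,922,438.00 / $11,199,838.00 = 1.7788.

1.78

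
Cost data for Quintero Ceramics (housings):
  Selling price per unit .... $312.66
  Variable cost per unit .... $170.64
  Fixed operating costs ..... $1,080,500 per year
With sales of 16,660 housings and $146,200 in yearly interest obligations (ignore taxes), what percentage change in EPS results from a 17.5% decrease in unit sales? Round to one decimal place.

-36.3%

Total contribution margin = 16,660 × $142.02 = $2,366,053.20.
EBIT = $2,366,053.20 − $1,080,500 = $1,285,553.20.
After interest of $146,200.00, pre-tax earnings = $1,139,353.20.
DCL = total CM / (EBIT − I) = $2,366,053.20 / $1,139,353.20 = 2.0767.
EPS therefore changes by 2.0767 × (-17.5%) = -36.3%.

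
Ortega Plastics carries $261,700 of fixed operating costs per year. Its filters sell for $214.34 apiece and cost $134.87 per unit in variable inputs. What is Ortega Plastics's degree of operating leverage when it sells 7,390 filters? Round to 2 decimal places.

1.80

At 7,390 units, contribution = 7,390 × $79.47 = $587,283.30.
Operating income = contribution − fixed costs = $587,283.30 − $261,700 = $325,583.30.
So DOL = total CM / EBIT = $587,283.30 / $325,583.30 = 1.8038.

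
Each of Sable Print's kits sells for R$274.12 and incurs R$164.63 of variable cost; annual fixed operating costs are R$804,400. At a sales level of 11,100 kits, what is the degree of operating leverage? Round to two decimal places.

Contribution at this volume is 11,100 × R$109.49 = R$1,215,339.00.
Subtracting fixed costs: EBIT = R$1,215,339.00 − R$804,400 = R$410,939.00.
So DOL = total CM / EBIT = R$1,215,339.00 / R$410,939.00 = 2.9575.

2.96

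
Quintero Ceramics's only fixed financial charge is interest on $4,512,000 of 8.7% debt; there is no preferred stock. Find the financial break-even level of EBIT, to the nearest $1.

$392,544

Annual interest = 8.7% × $4,512,000 = $392,544.00.
Without preferred stock the financial break-even is simply EBIT = interest = $392,544.00.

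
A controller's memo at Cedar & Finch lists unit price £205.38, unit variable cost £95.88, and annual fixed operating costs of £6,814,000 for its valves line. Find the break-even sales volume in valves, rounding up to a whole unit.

62,229 valves

Each unit contributes £205.38 − £95.88 = £109.50.
Break-even volume = fixed costs ÷ CM per unit = £6,814,000 ÷ £109.50 = 62,228.31, so 62,229 valves.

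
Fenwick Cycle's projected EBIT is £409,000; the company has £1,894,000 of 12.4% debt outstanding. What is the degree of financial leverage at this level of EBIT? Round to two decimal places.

Interest = £234,856.00.
Degree of financial leverage = EBIT / (EBIT − interest) = £409,000 / £174,144.00 = 2.3486.

2.35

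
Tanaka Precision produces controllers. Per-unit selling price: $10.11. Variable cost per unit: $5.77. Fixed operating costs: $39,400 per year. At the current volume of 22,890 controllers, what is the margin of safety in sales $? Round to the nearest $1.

$139,636

Contribution margin per unit = $10.11 − $5.77 = $4.34. Break-even units = $39,400 ÷ $4.34 = 9,078.34; break-even revenue = 9,078.34 × $10.11 = $91,782.03.
Current sales = 22,890 × $10.11 = $231,417.90.
Margin of safety = $231,417.90 − $91,782.03 = $139,636.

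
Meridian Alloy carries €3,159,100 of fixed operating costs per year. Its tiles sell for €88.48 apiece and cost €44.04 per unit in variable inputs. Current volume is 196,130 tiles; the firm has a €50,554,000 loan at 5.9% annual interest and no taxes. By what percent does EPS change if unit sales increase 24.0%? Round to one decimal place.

At 196,130 units, contribution = 196,130 × €44.44 = €8,716,017.20.
EBIT = €8,716,017.20 − €3,159,100 = €5,556,917.20.
Interest = €2,982,686.00, so EBIT − I = €2,574,231.20.
Degree of combined leverage = contribution ÷ (EBIT − I) = €8,716,017.20 ÷ €2,574,231.20 = 3.3859.
EPS therefore changes by 3.3859 × (+24.0%) = +81.3%.

+81.3%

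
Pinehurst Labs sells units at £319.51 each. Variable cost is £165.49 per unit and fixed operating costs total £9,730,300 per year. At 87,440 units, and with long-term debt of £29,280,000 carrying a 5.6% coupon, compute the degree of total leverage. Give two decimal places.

6.42

At 87,440 units, contribution = 87,440 × £154.02 = £13,467,508.80.
Operating income = contribution − fixed costs = £13,467,508.80 − £9,730,300 = £3,737,208.80. Interest = £1,639,680.00.
DOL = £13,467,508.80 ÷ £3,737,208.80 = 3.6036; DFL = £3,737,208.80 ÷ £2,097,528.80 = 1.7817.
Combined leverage = 3.6036 × 1.7817 = 6.4205.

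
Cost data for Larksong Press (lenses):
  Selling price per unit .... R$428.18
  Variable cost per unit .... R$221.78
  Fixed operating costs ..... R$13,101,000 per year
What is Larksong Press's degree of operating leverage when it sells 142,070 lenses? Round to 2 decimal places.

At 142,070 units, contribution = 142,070 × R$206.40 = R$29,323,248.00.
EBIT = R$29,323,248.00 − R$13,101,000 = R$16,222,248.00.
So DOL = total CM / EBIT = R$29,323,248.00 / R$16,222,248.00 = 1.8076.

1.81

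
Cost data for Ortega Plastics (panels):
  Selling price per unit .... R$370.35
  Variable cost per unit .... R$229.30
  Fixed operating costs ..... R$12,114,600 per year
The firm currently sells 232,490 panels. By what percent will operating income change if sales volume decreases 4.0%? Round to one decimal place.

Total contribution margin = 232,490 × R$141.05 = R$32,792,714.50.
EBIT = R$32,792,714.50 − R$12,114,600 = R$20,678,114.50.
Degree of operating leverage = R$32,792,714.50 / R$20,678,114.50 = 1.5859.
So EBIT moves 1.5859 × (-4.0%) = -6.3%.

-6.3%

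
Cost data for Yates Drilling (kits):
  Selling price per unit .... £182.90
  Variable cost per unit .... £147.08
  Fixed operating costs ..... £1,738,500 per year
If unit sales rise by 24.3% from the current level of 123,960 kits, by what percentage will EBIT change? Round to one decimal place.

Contribution at this volume is 123,960 × £35.82 = £4,440,247.20.
Subtracting fixed costs: EBIT = £4,440,247.20 − £1,738,500 = £2,701,747.20.
So DOL = total CM / EBIT = £4,440,247.20 / £2,701,747.20 = 1.6435.
So EBIT moves 1.6435 × (+24.3%) = +39.9%.

+39.9%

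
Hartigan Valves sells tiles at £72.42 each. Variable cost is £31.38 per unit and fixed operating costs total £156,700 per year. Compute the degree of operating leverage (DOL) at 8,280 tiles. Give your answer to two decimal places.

At 8,280 units, contribution = 8,280 × £41.04 = £339,811.20.
EBIT = £339,811.20 − £156,700 = £183,111.20.
Degree of operating leverage = £339,811.20 / £183,111.20 = 1.8558.

1.86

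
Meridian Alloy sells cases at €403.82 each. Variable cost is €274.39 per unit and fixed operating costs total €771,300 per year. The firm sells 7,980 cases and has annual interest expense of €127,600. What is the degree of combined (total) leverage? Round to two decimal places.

7.71

Total contribution margin = 7,980 × €129.43 = €1,032,851.40.
Subtracting fixed costs: EBIT = €1,032,851.40 − €771,300 = €261,551.40. Interest = €127,600.00, so EBIT − I = €133,951.40.
Degree of total leverage = total CM / (EBIT − interest) = €1,032,851.40 / €133,951.40 = 7.7106.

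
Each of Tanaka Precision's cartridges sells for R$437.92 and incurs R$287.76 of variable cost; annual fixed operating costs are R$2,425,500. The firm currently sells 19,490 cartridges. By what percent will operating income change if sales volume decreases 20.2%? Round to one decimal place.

-118.0%

Contribution at this volume is 19,490 × R$150.16 = R$2,926,618.40.
Subtracting fixed costs: EBIT = R$2,926,618.40 − R$2,425,500 = R$501,118.40.
Degree of operating leverage = R$2,926,618.40 / R$501,118.40 = 5.8402.
%ΔEBIT = DOL × %ΔSales = 5.8402 × -20.2% = -118.0%.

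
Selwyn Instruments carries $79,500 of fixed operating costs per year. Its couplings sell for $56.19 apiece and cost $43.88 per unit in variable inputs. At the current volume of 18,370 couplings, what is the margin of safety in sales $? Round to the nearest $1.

$669,326

Contribution margin per unit = $56.19 − $43.88 = $12.31. Break-even units = $79,500 ÷ $12.31 = 6,458.16; break-even revenue = 6,458.16 × $56.19 = $362,884.24.
Current sales = 18,370 × $56.19 = $1,032,210.30.
Margin of safety = $1,032,210.30 − $362,884.24 = $669,326.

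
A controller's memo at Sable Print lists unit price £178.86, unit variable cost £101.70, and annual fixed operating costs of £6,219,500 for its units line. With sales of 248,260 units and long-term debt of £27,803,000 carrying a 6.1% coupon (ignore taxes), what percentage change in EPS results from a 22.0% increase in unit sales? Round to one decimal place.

At 248,260 units, contribution = 248,260 × £77.16 = £19,155,741.60.
EBIT = £19,155,741.60 − £6,219,500 = £12,936,241.60.
After interest of £1,695,983.00, pre-tax earnings = £11,240,258.60.
Degree of combined leverage = contribution ÷ (EBIT − I) = £19,155,741.60 ÷ £11,240,258.60 = 1.7042.
%ΔEPS = DCL × %ΔSales = 1.7042 × +22.0% = +37.5%.

+37.5%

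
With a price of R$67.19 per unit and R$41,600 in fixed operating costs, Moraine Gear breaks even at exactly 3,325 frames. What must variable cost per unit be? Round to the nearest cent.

At break-even, FC = Q × (P − VC), so P − VC = R$41,600 ÷ 3,325 = R$12.5113.
Hence VC = price − CM = R$67.19 − R$12.5113 = R$54.68.

R$54.68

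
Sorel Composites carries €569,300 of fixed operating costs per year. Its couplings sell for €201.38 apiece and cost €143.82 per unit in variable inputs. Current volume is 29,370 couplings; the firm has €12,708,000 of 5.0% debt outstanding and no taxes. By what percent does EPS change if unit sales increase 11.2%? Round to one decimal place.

Total contribution margin = 29,370 × €57.56 = €1,690,537.20.
EBIT = €1,690,537.20 − €569,300 = €1,121,237.20.
After interest of €635,400.00, pre-tax earnings = €485,837.20.
Degree of combined leverage = contribution ÷ (EBIT − I) = €1,690,537.20 ÷ €485,837.20 = 3.4796.
%ΔEPS = DCL × %ΔSales = 3.4796 × +11.2% = +39.0%.

+39.0%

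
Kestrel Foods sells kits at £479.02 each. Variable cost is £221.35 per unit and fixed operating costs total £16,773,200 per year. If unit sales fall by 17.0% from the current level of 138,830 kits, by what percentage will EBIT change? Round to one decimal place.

Total contribution margin = 138,830 × £257.67 = £35,772,326.10.
EBIT = £35,772,326.10 − £16,773,200 = £18,999,126.10.
DOL = contribution ÷ EBIT = £35,772,326.10 ÷ £18,999,126.10 = 1.8828.
%ΔEBIT = DOL × %ΔSales = 1.8828 × -17.0% = -32.0%.

-32.0%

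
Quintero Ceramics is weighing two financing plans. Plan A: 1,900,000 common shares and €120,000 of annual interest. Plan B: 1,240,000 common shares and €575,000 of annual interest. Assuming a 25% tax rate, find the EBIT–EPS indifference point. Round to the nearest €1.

At indifference, (EBIT − 120,000)(1 − t)/1,900,000 = (EBIT − 575,000)(1 − t)/1,240,000.
Cancelling (1 − t) and cross-multiplying: 1,240,000·(EBIT − 120,000) = 1,900,000·(EBIT − 575,000).
Solving, EBIT = (575,000·1,900,000 − 120,000·1,240,000) / (1,900,000 − 1,240,000) = 943,700,000,000 / 660,000 = 1,429,848.48.

€1,429,848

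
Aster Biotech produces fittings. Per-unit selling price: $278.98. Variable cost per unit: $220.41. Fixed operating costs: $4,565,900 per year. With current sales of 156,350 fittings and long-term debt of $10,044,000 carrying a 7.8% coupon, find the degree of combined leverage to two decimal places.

2.40

Total contribution margin = 156,350 × $58.57 = $9,157,419.50.
EBIT = $9,157,419.50 − $4,565,900 = $4,591,519.50. Interest = $783,432.00, so EBIT − I = $3,808,087.50.
Degree of total leverage = total CM / (EBIT − interest) = $9,157,419.50 / $3,808,087.50 = 2.4047.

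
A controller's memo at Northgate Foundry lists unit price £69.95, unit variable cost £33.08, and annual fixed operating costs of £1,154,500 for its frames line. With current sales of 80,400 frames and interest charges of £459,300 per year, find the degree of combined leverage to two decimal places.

Contribution at this volume is 80,400 × £36.87 = £2,964,348.00.
Subtracting fixed costs: EBIT = £2,964,348.00 − £1,154,500 = £1,809,848.00. Interest = £459,300.00.
DOL = £2,964,348.00 ÷ £1,809,848.00 = 1.6379; DFL = £1,809,848.00 ÷ £1,350,548.00 = 1.3401.
Combined leverage = 1.6379 × 1.3401 = 2.1949.

2.19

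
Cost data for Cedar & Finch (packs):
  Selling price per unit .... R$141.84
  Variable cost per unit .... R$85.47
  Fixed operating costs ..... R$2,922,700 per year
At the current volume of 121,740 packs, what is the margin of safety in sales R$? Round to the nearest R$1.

Unit CM = price − variable cost = R$141.84 − R$85.47 = R$56.37. Break-even units = R$2,922,700 ÷ R$56.37 = 51,848.50; break-even revenue = 51,848.50 × R$141.84 = R$7,354,191.38.
Current sales = 121,740 × R$141.84 = R$17,267,601.60.
Margin of safety = R$17,267,601.60 − R$7,354,191.38 = R$9,913,410.

R$9,913,410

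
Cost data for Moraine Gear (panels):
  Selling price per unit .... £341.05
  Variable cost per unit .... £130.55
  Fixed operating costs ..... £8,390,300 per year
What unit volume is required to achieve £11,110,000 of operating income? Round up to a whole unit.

92,639 panels

Unit CM = price − variable cost = £341.05 − £130.55 = £210.50.
Need Q such that Q × £210.50 − £8,390,300 = £11,110,000, i.e. Q = £19,500,300 / £210.50 = 92,638.00 → 92,639.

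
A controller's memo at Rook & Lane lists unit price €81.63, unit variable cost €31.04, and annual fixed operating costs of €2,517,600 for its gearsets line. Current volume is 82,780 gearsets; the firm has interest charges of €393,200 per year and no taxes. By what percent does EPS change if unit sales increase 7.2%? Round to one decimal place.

Total contribution margin = 82,780 × €50.59 = €4,187,840.20.
Operating income = contribution − fixed costs = €4,187,840.20 − €2,517,600 = €1,670,240.20.
After interest of €393,200.00, pre-tax earnings = €1,277,040.20.
DCL = total CM / (EBIT − I) = €4,187,840.20 / €1,277,040.20 = 3.2793.
EPS therefore changes by 3.2793 × (+7.2%) = +23.6%.

+23.6%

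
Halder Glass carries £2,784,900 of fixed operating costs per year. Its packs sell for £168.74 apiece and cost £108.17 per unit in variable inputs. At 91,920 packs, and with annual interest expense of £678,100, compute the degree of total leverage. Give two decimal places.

2.65

At 91,920 units, contribution = 91,920 × £60.57 = £5,567,594.40.
EBIT = £5,567,594.40 − £2,784,900 = £2,782,694.40. Interest = £678,100.00.
DOL = £5,567,594.40 ÷ £2,782,694.40 = 2.0008; DFL = £2,782,694.40 ÷ £2,104,594.40 = 1.3222.
Combined leverage = 2.0008 × 1.3222 = 2.6455.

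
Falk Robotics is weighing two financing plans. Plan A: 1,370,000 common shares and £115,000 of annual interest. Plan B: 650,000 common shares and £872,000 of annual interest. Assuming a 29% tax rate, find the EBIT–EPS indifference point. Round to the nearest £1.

At indifference, (EBIT − 115,000)(1 − t)/1,370,000 = (EBIT − 872,000)(1 − t)/650,000.
Cancelling (1 − t) and cross-multiplying: 650,000·(EBIT − 115,000) = 1,370,000·(EBIT − 872,000).
EBIT × (1,370,000 − 650,000) = 872,000 × 1,370,000 − 115,000 × 650,000 = 1,119,890,000,000, so EBIT = 1,119,890,000,000 ÷ 720,000 = 1,555,402.78.

£1,555,403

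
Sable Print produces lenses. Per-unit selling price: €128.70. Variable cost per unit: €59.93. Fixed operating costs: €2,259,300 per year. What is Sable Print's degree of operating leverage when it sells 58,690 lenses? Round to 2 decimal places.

Contribution at this volume is 58,690 × €68.77 = €4,036,111.30.
EBIT = €4,036,111.30 − €2,259,300 = €1,776,811.30.
Degree of operating leverage = €4,036,111.30 / €1,776,811.30 = 2.2715.

2.27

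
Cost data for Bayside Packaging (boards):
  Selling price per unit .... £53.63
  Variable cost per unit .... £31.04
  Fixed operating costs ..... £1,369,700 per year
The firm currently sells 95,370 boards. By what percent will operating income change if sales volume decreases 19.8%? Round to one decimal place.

-54.4%

Total contribution margin = 95,370 × £22.59 = £2,154,408.30.
EBIT = £2,154,408.30 − £1,369,700 = £784,708.30.
DOL = contribution ÷ EBIT = £2,154,408.30 ÷ £784,708.30 = 2.7455.
So EBIT moves 2.7455 × (-19.8%) = -54.4%.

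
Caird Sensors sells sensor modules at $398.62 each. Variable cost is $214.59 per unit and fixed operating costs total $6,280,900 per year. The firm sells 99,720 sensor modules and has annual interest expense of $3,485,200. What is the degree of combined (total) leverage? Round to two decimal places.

2.14

Total contribution margin = 99,720 × $184.03 = $18,351,471.60.
EBIT = $18,351,471.60 − $6,280,900 = $12,070,571.60. Interest = $3,485,200.00, so EBIT − I = $8,585,371.60.
DCL = contribution ÷ (EBIT − I) = $18,351,471.60 ÷ $8,585,371.60 = 2.1375.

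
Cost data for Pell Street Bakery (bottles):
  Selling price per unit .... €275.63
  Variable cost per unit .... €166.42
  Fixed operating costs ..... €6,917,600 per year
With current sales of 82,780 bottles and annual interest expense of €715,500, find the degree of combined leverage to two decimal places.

6.42

Contribution at this volume is 82,780 × €109.21 = €9,040,403.80.
Operating income = contribution − fixed costs = €9,040,403.80 − €6,917,600 = €2,122,803.80. Interest = €715,500.00.
DOL = €9,040,403.80 ÷ €2,122,803.80 = 4.2587; DFL = €2,122,803.80 ÷ €1,407,303.80 = 1.5084.
Combined leverage = 4.2587 × 1.5084 = 6.4238.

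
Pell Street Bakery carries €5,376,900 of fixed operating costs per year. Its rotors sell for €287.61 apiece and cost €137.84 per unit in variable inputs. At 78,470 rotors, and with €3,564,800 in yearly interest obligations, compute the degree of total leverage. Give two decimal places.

4.18

Total contribution margin = 78,470 × €149.77 = €11,752,451.90.
EBIT = €11,752,451.90 − €5,376,900 = €6,375,551.90. Interest = €3,564,800.00, so EBIT − I = €2,810,751.90.
Degree of total leverage = total CM / (EBIT − interest) = €11,752,451.90 / €2,810,751.90 = 4.1812.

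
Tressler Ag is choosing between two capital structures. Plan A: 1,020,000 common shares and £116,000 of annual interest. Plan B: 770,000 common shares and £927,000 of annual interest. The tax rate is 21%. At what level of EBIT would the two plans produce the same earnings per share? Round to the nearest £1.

Set EPS_A = EPS_B: (EBIT − £116,000)(1 − 0.21) ÷ 1,020,000 = (EBIT − £927,000)(1 − 0.21) ÷ 770,000.
The (1 − t) factor cancels: (EBIT − 116,000) × 770,000 = (EBIT − 927,000) × 1,020,000.
EBIT × (1,020,000 − 770,000) = 927,000 × 1,020,000 − 116,000 × 770,000 = 856,220,000,000, so EBIT = 856,220,000,000 ÷ 250,000 = 3,424,880.00.

£3,424,880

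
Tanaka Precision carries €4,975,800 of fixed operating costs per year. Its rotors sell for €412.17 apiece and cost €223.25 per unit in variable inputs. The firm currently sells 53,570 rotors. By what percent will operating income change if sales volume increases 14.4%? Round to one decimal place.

Total contribution margin = 53,570 × €188.92 = €10,120,444.40.
Operating income = contribution − fixed costs = €10,120,444.40 − €4,975,800 = €5,144,644.40.
Degree of operating leverage = €10,120,444.40 / €5,144,644.40 = 1.9672.
%ΔEBIT = DOL × %ΔSales = 1.9672 × +14.4% = +28.3%.

+28.3%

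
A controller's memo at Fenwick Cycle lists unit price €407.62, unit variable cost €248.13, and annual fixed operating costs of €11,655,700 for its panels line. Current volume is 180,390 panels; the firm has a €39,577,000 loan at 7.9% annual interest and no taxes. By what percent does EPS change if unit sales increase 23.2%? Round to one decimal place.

Total contribution margin = 180,390 × €159.49 = €28,770,401.10.
Operating income = contribution − fixed costs = €28,770,401.10 − €11,655,700 = €17,114,701.10.
Interest = €3,126,583.00, so EBIT − I = €13,988,118.10.
Degree of combined leverage = contribution ÷ (EBIT − I) = €28,770,401.10 ÷ €13,988,118.10 = 2.0568.
EPS therefore changes by 2.0568 × (+23.2%) = +47.7%.

+47.7%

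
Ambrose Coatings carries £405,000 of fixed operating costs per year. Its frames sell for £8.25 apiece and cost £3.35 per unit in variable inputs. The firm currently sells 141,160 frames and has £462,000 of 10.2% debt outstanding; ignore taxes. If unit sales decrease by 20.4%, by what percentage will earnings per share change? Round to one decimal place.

Contribution at this volume is 141,160 × £4.90 = £691,684.00.
EBIT = £691,684.00 − £405,000 = £286,684.00.
After interest of £47,124.00, pre-tax earnings = £239,560.00.
DCL = total CM / (EBIT − I) = £691,684.00 / £239,560.00 = 2.8873.
EPS therefore changes by 2.8873 × (-20.4%) = -58.9%.

-58.9%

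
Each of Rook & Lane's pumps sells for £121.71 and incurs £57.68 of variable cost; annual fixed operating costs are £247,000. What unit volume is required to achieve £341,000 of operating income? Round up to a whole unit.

Contribution margin per unit = £121.71 − £57.68 = £64.03.
Need Q such that Q × £64.03 − £247,000 = £341,000, i.e. Q = £588,000 / £64.03 = 9,183.20 → 9,184.

9,184 pumps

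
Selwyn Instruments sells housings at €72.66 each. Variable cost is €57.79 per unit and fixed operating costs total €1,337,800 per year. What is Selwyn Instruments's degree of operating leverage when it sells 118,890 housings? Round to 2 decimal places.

At 118,890 units, contribution = 118,890 × €14.87 = €1,767,894.30.
EBIT = €1,767,894.30 − €1,337,800 = €430,094.30.
So DOL = total CM / EBIT = €1,767,894.30 / €430,094.30 = 4.1105.

4.11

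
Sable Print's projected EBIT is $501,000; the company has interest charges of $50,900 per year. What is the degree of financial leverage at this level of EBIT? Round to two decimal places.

1.11

Interest = $50,900.00.
DFL = EBIT ÷ (EBIT − I) = $501,000 ÷ ($501,000 − $50,900.00) = $501,000 ÷ $450,100.00 = 1.1131.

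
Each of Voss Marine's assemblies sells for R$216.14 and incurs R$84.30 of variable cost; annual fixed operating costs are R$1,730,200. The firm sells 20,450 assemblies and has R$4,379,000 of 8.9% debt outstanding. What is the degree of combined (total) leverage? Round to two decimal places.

4.68

At 20,450 units, contribution = 20,450 × R$131.84 = R$2,696,128.00.
EBIT = R$2,696,128.00 − R$1,730,200 = R$965,928.00. Interest = R$389,731.00.
DOL = R$2,696,128.00 ÷ R$965,928.00 = 2.7912; DFL = R$965,928.00 ÷ R$576,197.00 = 1.6764.
DCL = DOL × DFL = 2.7912 × 1.6764 = 4.6792.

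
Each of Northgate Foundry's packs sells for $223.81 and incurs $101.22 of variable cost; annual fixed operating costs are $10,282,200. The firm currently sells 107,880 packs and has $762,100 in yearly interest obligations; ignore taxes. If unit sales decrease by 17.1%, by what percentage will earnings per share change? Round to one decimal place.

Contribution at this volume is 107,880 × $122.59 = $13,225,009.20.
Subtracting fixed costs: EBIT = $13,225,009.20 − $10,282,200 = $2,942,809.20.
After interest of $762,100.00, pre-tax earnings = $2,180,709.20.
DCL = total CM / (EBIT − I) = $13,225,009.20 / $2,180,709.20 = 6.0645.
%ΔEPS = DCL × %ΔSales = 6.0645 × -17.1% = -103.7%.

-103.7%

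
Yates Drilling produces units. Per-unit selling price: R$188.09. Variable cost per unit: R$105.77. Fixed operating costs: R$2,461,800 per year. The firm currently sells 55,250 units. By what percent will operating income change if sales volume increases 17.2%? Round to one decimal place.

At 55,250 units, contribution = 55,250 × R$82.32 = R$4,548,180.00.
Subtracting fixed costs: EBIT = R$4,548,180.00 − R$2,461,800 = R$2,086,380.00.
So DOL = total CM / EBIT = R$4,548,180.00 / R$2,086,380.00 = 2.1799.
So EBIT moves 2.1799 × (+17.2%) = +37.5%.

+37.5%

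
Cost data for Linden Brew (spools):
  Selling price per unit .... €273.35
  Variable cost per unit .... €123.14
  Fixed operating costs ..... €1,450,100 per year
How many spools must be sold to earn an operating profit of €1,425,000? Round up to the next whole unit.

Each unit contributes €273.35 − €123.14 = €150.21.
Units = (FC + target) / CM = (€1,450,100 + €1,425,000) / €150.21 = 19,140.54, so 19,141 spools.

19,141 spools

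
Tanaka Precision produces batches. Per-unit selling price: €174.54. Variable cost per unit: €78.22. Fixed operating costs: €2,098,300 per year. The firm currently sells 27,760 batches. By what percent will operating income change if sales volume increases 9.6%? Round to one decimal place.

+44.6%

Total contribution margin = 27,760 × €96.32 = €2,673,843.20.
Subtracting fixed costs: EBIT = €2,673,843.20 − €2,098,300 = €575,543.20.
Degree of operating leverage = €2,673,843.20 / €575,543.20 = 4.6458.
%ΔEBIT = DOL × %ΔSales = 4.6458 × +9.6% = +44.6%.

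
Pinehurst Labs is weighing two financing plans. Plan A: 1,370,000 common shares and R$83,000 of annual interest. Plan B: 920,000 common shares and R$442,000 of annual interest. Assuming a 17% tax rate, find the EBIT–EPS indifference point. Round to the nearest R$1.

Set EPS_A = EPS_B: (EBIT − R$83,000)(1 − 0.17) ÷ 1,370,000 = (EBIT − R$442,000)(1 − 0.17) ÷ 920,000.
Cancelling (1 − t) and cross-multiplying: 920,000·(EBIT − 83,000) = 1,370,000·(EBIT − 442,000).
Solving, EBIT = (442,000·1,370,000 − 83,000·920,000) / (1,370,000 − 920,000) = 529,180,000,000 / 450,000 = 1,175,955.56.

R$1,175,956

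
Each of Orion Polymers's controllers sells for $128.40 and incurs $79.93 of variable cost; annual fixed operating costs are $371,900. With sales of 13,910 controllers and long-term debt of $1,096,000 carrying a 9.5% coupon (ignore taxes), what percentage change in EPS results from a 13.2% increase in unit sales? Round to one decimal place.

+44.9%

Total contribution margin = 13,910 × $48.47 = $674,217.70.
Operating income = contribution − fixed costs = $674,217.70 − $371,900 = $302,317.70.
After interest of $104,120.00, pre-tax earnings = $198,197.70.
Degree of combined leverage = contribution ÷ (EBIT − I) = $674,217.70 ÷ $198,197.70 = 3.4017.
%ΔEPS = DCL × %ΔSales = 3.4017 × +13.2% = +44.9%.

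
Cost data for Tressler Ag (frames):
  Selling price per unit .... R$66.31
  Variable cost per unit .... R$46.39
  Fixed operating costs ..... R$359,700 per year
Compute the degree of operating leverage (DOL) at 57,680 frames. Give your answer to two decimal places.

Contribution at this volume is 57,680 × R$19.92 = R$1,148,985.60.
Operating income = contribution − fixed costs = R$1,148,985.60 − R$359,700 = R$789,285.60.
Degree of operating leverage = R$1,148,985.60 / R$789,285.60 = 1.4557.

1.46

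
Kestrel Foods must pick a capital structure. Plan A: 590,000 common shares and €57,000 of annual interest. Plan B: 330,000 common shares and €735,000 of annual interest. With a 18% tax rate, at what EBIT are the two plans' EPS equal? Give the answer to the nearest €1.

€1,595,538

At indifference, (EBIT − 57,000)(1 − t)/590,000 = (EBIT − 735,000)(1 − t)/330,000.
Cancelling (1 − t) and cross-multiplying: 330,000·(EBIT − 57,000) = 590,000·(EBIT − 735,000).
EBIT × (590,000 − 330,000) = 735,000 × 590,000 − 57,000 × 330,000 = 414,840,000,000, so EBIT = 414,840,000,000 ÷ 260,000 = 1,595,538.46.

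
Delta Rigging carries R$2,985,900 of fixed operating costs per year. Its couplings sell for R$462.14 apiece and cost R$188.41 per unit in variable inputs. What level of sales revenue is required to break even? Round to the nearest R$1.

CM per unit = R$462.14 − R$188.41 = R$273.73; CM ratio = R$273.73 / R$462.14 = 0.5923.
Break-even sales = FC ÷ CM ratio = R$2,985,900 × R$462.14 / R$273.73 = R$5,041,113.

R$5,041,113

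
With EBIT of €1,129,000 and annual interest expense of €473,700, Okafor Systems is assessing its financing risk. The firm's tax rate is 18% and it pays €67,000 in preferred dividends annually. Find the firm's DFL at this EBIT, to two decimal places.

Interest = €473,700.00.
Preferred dividends grossed up pre-tax: €67,000 / (1 − 0.18) = €81,707.32.
DFL = EBIT ÷ [EBIT − I − D_p/(1−t)] = €1,129,000 ÷ [€1,129,000 − €473,700.00 − €81,707.32] = €1,129,000 ÷ €573,592.68 = 1.9683.

1.97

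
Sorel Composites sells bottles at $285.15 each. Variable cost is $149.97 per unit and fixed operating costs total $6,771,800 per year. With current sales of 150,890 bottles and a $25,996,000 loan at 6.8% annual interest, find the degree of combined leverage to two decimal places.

1.72

Contribution at this volume is 150,890 × $135.18 = $20,397,310.20.
Operating income = contribution − fixed costs = $20,397,310.20 − $6,771,800 = $13,625,510.20. Interest = $1,767,728.00, so EBIT − I = $11,857,782.20.
Degree of total leverage = total CM / (EBIT − interest) = $20,397,310.20 / $11,857,782.20 = 1.7202.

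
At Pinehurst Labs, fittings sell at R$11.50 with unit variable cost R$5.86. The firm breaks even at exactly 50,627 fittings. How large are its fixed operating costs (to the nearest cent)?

R$285,536.28

Each unit contributes R$11.50 − R$5.86 = R$5.64.
Since BE = FC / CM, FC = 50,627 × R$5.64 = R$285,536.28.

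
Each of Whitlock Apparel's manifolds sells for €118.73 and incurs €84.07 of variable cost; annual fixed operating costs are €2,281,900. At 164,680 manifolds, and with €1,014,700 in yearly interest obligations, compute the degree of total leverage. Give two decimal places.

2.37

At 164,680 units, contribution = 164,680 × €34.66 = €5,707,808.80.
EBIT = €5,707,808.80 − €2,281,900 = €3,425,908.80. Interest = €1,014,700.00, so EBIT − I = €2,411,208.80.
Degree of total leverage = total CM / (EBIT − interest) = €5,707,808.80 / €2,411,208.80 = 2.3672.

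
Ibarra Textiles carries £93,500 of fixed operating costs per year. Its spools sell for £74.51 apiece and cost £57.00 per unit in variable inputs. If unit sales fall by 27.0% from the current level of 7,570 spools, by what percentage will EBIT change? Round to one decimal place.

-91.6%

Total contribution margin = 7,570 × £17.51 = £132,550.70.
Operating income = contribution − fixed costs = £132,550.70 − £93,500 = £39,050.70.
So DOL = total CM / EBIT = £132,550.70 / £39,050.70 = 3.3943.
%ΔEBIT = DOL × %ΔSales = 3.3943 × -27.0% = -91.6%.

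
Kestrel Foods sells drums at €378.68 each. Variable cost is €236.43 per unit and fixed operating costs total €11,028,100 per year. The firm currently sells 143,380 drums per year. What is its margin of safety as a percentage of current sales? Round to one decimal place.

45.9%

Unit CM = price − variable cost = €378.68 − €236.43 = €142.25. Break-even units = €11,028,100 ÷ €142.25 = 77,526.19; break-even revenue = 77,526.19 × €378.68 = €29,357,616.22.
Actual sales revenue = 143,380 × €378.68 = €54,295,138.40.
Margin of safety = (€54,295,138.40 − €29,357,616.22) ÷ €54,295,138.40 = 45.9%.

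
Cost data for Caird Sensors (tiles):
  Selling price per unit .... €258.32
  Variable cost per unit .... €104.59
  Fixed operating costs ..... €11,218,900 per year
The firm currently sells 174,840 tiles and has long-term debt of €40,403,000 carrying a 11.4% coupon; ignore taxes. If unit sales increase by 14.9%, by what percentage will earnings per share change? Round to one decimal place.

At 174,840 units, contribution = 174,840 × €153.73 = €26,878,153.20.
EBIT = €26,878,153.20 − €11,218,900 = €15,659,253.20.
After interest of €4,605,942.00, pre-tax earnings = €11,053,311.20.
DCL = total CM / (EBIT − I) = €26,878,153.20 / €11,053,311.20 = 2.4317.
EPS therefore changes by 2.4317 × (+14.9%) = +36.2%.

+36.2%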